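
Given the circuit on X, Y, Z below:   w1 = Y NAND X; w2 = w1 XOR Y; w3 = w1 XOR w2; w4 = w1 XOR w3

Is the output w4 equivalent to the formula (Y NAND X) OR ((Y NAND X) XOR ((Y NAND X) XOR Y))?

w1 = Y NAND X
w2 = w1 XOR Y = (Y NAND X) XOR Y
w3 = w1 XOR w2 = (Y NAND X) XOR ((Y NAND X) XOR Y)
w4 = w1 XOR w3 = (Y NAND X) XOR ((Y NAND X) XOR ((Y NAND X) XOR Y))
At X=0, Y=1, Z=0: circuit gives 0, formula gives 1.

No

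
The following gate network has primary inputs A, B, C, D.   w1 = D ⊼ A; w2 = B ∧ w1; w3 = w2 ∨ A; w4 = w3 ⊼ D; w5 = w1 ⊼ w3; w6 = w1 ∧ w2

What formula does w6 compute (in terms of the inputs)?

(D ⊼ A) ∧ (B ∧ (D ⊼ A))

w1 = D ⊼ A
w2 = B ∧ w1 = B ∧ (D ⊼ A)
w6 = w1 ∧ w2 = (D ⊼ A) ∧ (B ∧ (D ⊼ A))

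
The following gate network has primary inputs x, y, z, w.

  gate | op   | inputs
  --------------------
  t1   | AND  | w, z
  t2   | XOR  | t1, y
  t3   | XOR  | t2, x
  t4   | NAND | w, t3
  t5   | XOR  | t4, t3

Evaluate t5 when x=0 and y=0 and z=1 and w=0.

t1 = 0 AND 1 = 0
t2 = 0 XOR 0 = 0
t3 = 0 XOR 0 = 0
t4 = 0 NAND 0 = 1
t5 = 1 XOR 0 = 1

1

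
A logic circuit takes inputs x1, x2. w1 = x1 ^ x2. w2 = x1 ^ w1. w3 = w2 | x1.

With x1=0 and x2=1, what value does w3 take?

w1 = 0 ^ 1 = 1
w2 = 0 ^ 1 = 1
w3 = 1 | 0 = 1

1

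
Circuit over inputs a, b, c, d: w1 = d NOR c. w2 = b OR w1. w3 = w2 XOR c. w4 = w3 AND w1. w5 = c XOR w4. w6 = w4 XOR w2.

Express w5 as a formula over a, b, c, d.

c XOR (((b OR (d NOR c)) XOR c) AND (d NOR c))

w1 = d NOR c
w2 = b OR w1 = b OR (d NOR c)
w3 = w2 XOR c = (b OR (d NOR c)) XOR c
w4 = w3 AND w1 = ((b OR (d NOR c)) XOR c) AND (d NOR c)
w5 = c XOR w4 = c XOR (((b OR (d NOR c)) XOR c) AND (d NOR c))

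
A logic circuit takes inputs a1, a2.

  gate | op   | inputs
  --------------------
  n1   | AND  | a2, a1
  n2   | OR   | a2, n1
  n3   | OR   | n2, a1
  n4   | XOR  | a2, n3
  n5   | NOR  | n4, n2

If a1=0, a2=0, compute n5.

n1 = 0 AND 0 = 0
n2 = 0 OR 0 = 0
n3 = 0 OR 0 = 0
n4 = 0 XOR 0 = 0
n5 = 0 NOR 0 = 1

1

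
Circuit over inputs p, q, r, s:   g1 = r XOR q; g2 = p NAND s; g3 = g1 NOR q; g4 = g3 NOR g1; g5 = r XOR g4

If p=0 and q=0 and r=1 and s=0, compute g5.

g1 = 1 XOR 0 = 1
g3 = 1 NOR 0 = 0
g4 = 0 NOR 1 = 0
g5 = 1 XOR 0 = 1

1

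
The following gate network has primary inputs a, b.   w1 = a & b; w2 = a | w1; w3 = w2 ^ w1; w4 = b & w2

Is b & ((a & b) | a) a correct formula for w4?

w1 = a & b
w2 = a | w1 = a | (a & b)
w4 = b & w2 = b & (a | (a & b))
At a=0, b=0: circuit gives 0, formula gives 0.
At a=1, b=1: circuit gives 1, formula gives 1.
Agrees on all 4 inputs.

Yes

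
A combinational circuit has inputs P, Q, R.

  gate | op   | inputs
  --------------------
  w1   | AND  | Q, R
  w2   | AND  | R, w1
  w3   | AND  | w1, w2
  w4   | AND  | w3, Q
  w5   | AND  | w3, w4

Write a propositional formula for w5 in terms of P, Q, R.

w1 = Q AND R
w2 = R AND w1 = R AND (Q AND R)
w3 = w1 AND w2 = (Q AND R) AND (R AND (Q AND R))
w4 = w3 AND Q = ((Q AND R) AND (R AND (Q AND R))) AND Q
w5 = w3 AND w4 = ((Q AND R) AND (R AND (Q AND R))) AND (((Q AND R) AND (R AND (Q AND R))) AND Q)

((Q AND R) AND (R AND (Q AND R))) AND (((Q AND R) AND (R AND (Q AND R))) AND Q)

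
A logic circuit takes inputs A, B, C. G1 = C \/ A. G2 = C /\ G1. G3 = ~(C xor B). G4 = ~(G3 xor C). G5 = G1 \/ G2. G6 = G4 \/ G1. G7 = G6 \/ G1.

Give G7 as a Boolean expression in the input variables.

G1 = C \/ A
G3 = ~(C xor B)
G4 = ~(G3 xor C) = ~((~(C xor B)) xor C)
G6 = G4 \/ G1 = (~((~(C xor B)) xor C)) \/ (C \/ A)
G7 = G6 \/ G1 = ((~((~(C xor B)) xor C)) \/ (C \/ A)) \/ (C \/ A)

((~((~(C xor B)) xor C)) \/ (C \/ A)) \/ (C \/ A)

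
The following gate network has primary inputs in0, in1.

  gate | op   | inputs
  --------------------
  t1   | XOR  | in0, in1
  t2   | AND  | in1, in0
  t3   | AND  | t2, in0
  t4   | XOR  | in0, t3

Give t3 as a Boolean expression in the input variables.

t2 = in1 AND in0
t3 = t2 AND in0 = (in1 AND in0) AND in0

(in1 AND in0) AND in0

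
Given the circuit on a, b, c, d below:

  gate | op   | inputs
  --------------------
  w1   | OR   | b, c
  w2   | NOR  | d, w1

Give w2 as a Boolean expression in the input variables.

d NOR (b OR c)

w1 = b OR c
w2 = d NOR w1 = d NOR (b OR c)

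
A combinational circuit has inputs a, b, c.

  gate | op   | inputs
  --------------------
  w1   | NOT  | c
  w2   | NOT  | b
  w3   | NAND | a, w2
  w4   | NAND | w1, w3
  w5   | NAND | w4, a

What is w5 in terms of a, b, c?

(NOT c NAND (a NAND NOT b)) NAND a

w1 = NOT c
w2 = NOT b
w3 = a NAND w2 = a NAND NOT b
w4 = w1 NAND w3 = NOT c NAND (a NAND NOT b)
w5 = w4 NAND a = (NOT c NAND (a NAND NOT b)) NAND a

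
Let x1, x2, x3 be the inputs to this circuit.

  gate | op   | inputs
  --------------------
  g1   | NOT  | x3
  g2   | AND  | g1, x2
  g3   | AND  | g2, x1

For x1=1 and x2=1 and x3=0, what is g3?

1

g1 = NOT 0 = 1
g2 = 1 AND 1 = 1
g3 = 1 AND 1 = 1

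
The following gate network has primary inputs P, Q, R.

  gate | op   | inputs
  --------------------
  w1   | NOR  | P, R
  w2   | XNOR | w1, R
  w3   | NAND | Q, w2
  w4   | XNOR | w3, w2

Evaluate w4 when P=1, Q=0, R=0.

w1 = 1 NOR 0 = 0
w2 = 0 XNOR 0 = 1
w3 = 0 NAND 1 = 1
w4 = 1 XNOR 1 = 1

1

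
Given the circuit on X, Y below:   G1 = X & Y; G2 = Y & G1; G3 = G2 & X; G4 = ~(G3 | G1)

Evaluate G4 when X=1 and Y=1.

0

G1 = 1 & 1 = 1
G2 = 1 & 1 = 1
G3 = 1 & 1 = 1
G4 = ~(1 | 1) = 0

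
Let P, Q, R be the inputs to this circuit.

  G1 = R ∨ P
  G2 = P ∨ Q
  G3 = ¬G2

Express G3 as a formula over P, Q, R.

G2 = P ∨ Q
G3 = ¬G2 = ¬(P ∨ Q)

¬(P ∨ Q)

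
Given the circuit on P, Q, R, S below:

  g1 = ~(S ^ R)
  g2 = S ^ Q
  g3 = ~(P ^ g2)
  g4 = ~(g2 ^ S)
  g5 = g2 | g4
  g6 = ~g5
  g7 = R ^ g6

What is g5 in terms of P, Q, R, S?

(S ^ Q) | (~((S ^ Q) ^ S))

g2 = S ^ Q
g4 = ~(g2 ^ S) = ~((S ^ Q) ^ S)
g5 = g2 | g4 = (S ^ Q) | (~((S ^ Q) ^ S))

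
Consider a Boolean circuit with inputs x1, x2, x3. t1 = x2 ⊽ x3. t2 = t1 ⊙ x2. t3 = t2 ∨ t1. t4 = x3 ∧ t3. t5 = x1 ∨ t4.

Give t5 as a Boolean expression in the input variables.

x1 ∨ (x3 ∧ (((x2 ⊽ x3) ⊙ x2) ∨ (x2 ⊽ x3)))

t1 = x2 ⊽ x3
t2 = t1 ⊙ x2 = (x2 ⊽ x3) ⊙ x2
t3 = t2 ∨ t1 = ((x2 ⊽ x3) ⊙ x2) ∨ (x2 ⊽ x3)
t4 = x3 ∧ t3 = x3 ∧ (((x2 ⊽ x3) ⊙ x2) ∨ (x2 ⊽ x3))
t5 = x1 ∨ t4 = x1 ∨ (x3 ∧ (((x2 ⊽ x3) ⊙ x2) ∨ (x2 ⊽ x3)))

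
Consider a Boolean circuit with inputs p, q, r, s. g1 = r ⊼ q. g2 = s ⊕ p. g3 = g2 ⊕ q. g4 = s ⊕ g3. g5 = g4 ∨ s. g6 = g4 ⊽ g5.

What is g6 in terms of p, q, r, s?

g2 = s ⊕ p
g3 = g2 ⊕ q = (s ⊕ p) ⊕ q
g4 = s ⊕ g3 = s ⊕ ((s ⊕ p) ⊕ q)
g5 = g4 ∨ s = (s ⊕ ((s ⊕ p) ⊕ q)) ∨ s
g6 = g4 ⊽ g5 = (s ⊕ ((s ⊕ p) ⊕ q)) ⊽ ((s ⊕ ((s ⊕ p) ⊕ q)) ∨ s)

(s ⊕ ((s ⊕ p) ⊕ q)) ⊽ ((s ⊕ ((s ⊕ p) ⊕ q)) ∨ s)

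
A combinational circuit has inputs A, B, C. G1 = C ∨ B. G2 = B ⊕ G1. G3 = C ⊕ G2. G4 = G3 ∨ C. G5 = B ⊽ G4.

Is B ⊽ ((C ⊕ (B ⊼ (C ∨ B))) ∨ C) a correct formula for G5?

G1 = C ∨ B
G2 = B ⊕ G1 = B ⊕ (C ∨ B)
G3 = C ⊕ G2 = C ⊕ (B ⊕ (C ∨ B))
G4 = G3 ∨ C = (C ⊕ (B ⊕ (C ∨ B))) ∨ C
G5 = B ⊽ G4 = B ⊽ ((C ⊕ (B ⊕ (C ∨ B))) ∨ C)
At A=0, B=0, C=0: circuit gives 1, formula gives 0.

No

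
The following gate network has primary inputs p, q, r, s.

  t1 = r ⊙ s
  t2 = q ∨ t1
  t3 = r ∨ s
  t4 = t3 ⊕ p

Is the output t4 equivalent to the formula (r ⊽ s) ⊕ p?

t3 = r ∨ s
t4 = t3 ⊕ p = (r ∨ s) ⊕ p
At p=0, q=0, r=0, s=0: circuit gives 0, formula gives 1.

No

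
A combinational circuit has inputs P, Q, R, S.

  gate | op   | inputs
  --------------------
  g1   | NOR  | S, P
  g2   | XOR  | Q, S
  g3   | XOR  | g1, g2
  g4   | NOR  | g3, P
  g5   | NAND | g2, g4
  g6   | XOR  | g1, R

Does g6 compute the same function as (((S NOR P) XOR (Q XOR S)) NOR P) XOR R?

g1 = S NOR P
g6 = g1 XOR R = (S NOR P) XOR R
At P=0, Q=0, R=0, S=0: circuit gives 1, formula gives 0.

No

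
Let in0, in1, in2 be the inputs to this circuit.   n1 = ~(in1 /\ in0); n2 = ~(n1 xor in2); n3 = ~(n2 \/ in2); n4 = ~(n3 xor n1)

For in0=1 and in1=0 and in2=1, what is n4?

0

n1 = ~(0 /\ 1) = 1
n2 = ~(1 xor 1) = 1
n3 = ~(1 \/ 1) = 0
n4 = ~(0 xor 1) = 0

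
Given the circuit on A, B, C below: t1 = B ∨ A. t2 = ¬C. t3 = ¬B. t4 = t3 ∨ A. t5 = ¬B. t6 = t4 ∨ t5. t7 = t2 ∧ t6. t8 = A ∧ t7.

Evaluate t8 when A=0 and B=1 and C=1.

t2 = ¬1 = 0
t3 = ¬1 = 0
t4 = 0 ∨ 0 = 0
t5 = ¬1 = 0
t6 = 0 ∨ 0 = 0
t7 = 0 ∧ 0 = 0
t8 = 0 ∧ 0 = 0

0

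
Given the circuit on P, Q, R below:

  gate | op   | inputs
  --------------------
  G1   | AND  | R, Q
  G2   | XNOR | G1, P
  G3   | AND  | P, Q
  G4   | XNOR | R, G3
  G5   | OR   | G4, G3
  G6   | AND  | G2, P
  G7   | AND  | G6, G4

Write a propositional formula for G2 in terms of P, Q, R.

(R AND Q) XNOR P

G1 = R AND Q
G2 = G1 XNOR P = (R AND Q) XNOR P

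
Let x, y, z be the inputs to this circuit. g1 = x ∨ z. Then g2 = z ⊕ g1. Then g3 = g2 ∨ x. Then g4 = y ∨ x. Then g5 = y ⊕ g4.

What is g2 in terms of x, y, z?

z ⊕ (x ∨ z)

g1 = x ∨ z
g2 = z ⊕ g1 = z ⊕ (x ∨ z)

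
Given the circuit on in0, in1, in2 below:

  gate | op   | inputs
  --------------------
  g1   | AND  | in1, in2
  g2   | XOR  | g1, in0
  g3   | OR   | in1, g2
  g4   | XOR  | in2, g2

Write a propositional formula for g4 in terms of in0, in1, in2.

g1 = in1 AND in2
g2 = g1 XOR in0 = (in1 AND in2) XOR in0
g4 = in2 XOR g2 = in2 XOR ((in1 AND in2) XOR in0)

in2 XOR ((in1 AND in2) XOR in0)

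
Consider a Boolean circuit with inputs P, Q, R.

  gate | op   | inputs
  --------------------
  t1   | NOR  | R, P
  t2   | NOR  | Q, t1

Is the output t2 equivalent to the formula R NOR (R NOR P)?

t1 = R NOR P
t2 = Q NOR t1 = Q NOR (R NOR P)
At P=0, Q=0, R=1: circuit gives 1, formula gives 0.

No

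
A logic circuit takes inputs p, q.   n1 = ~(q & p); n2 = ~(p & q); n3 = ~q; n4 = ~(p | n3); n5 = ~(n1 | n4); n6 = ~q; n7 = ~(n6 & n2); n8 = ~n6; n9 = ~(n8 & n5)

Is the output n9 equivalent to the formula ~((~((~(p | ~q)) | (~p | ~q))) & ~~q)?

n1 = ~(q & p)
n3 = ~q
n4 = ~(p | n3) = ~(p | ~q)
n5 = ~(n1 | n4) = ~((~(q & p)) | (~(p | ~q)))
n6 = ~q
n8 = ~n6 = ~~q
n9 = ~(n8 & n5) = ~(~~q & (~((~(q & p)) | (~(p | ~q)))))
At p=1, q=1: circuit gives 0, formula gives 0.
At p=0, q=0: circuit gives 1, formula gives 1.
Agrees on all 4 inputs.

Yes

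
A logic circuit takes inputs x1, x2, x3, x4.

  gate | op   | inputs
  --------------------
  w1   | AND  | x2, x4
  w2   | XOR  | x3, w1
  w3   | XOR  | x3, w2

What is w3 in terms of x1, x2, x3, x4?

x3 XOR (x3 XOR (x2 AND x4))

w1 = x2 AND x4
w2 = x3 XOR w1 = x3 XOR (x2 AND x4)
w3 = x3 XOR w2 = x3 XOR (x3 XOR (x2 AND x4))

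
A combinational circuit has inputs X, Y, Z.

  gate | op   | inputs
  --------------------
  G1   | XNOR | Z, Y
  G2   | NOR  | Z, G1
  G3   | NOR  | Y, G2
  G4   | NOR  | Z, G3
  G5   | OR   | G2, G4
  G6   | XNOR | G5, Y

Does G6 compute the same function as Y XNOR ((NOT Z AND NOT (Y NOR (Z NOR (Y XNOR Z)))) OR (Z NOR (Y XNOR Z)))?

Yes

G1 = Z XNOR Y
G2 = Z NOR G1 = Z NOR (Z XNOR Y)
G3 = Y NOR G2 = Y NOR (Z NOR (Z XNOR Y))
G4 = Z NOR G3 = Z NOR (Y NOR (Z NOR (Z XNOR Y)))
G5 = G2 OR G4 = (Z NOR (Z XNOR Y)) OR (Z NOR (Y NOR (Z NOR (Z XNOR Y))))
G6 = G5 XNOR Y = ((Z NOR (Z XNOR Y)) OR (Z NOR (Y NOR (Z NOR (Z XNOR Y))))) XNOR Y
At X=0, Y=1, Z=1: circuit gives 0, formula gives 0.
At X=0, Y=0, Z=0: circuit gives 1, formula gives 1.
Agrees on all 8 inputs.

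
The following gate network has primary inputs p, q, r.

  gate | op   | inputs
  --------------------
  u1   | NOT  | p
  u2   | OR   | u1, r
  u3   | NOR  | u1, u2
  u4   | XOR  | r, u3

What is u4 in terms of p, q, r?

u1 = NOT p
u2 = u1 OR r = NOT p OR r
u3 = u1 NOR u2 = NOT p NOR (NOT p OR r)
u4 = r XOR u3 = r XOR (NOT p NOR (NOT p OR r))

r XOR (NOT p NOR (NOT p OR r))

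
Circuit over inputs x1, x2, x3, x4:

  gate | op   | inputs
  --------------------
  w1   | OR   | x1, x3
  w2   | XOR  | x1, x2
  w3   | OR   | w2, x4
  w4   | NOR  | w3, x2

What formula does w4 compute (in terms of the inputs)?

w2 = x1 XOR x2
w3 = w2 OR x4 = (x1 XOR x2) OR x4
w4 = w3 NOR x2 = ((x1 XOR x2) OR x4) NOR x2

((x1 XOR x2) OR x4) NOR x2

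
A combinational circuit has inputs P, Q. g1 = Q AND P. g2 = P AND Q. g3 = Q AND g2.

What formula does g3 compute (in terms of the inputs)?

Q AND (P AND Q)

g2 = P AND Q
g3 = Q AND g2 = Q AND (P AND Q)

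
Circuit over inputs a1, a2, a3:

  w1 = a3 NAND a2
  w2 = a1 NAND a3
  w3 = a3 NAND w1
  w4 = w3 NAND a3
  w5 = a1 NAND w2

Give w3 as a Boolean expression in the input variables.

a3 NAND (a3 NAND a2)

w1 = a3 NAND a2
w3 = a3 NAND w1 = a3 NAND (a3 NAND a2)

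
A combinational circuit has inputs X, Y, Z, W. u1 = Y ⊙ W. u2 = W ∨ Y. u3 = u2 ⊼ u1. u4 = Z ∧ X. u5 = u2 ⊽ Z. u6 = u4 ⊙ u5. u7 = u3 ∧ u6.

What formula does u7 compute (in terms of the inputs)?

u1 = Y ⊙ W
u2 = W ∨ Y
u3 = u2 ⊼ u1 = (W ∨ Y) ⊼ (Y ⊙ W)
u4 = Z ∧ X
u5 = u2 ⊽ Z = (W ∨ Y) ⊽ Z
u6 = u4 ⊙ u5 = (Z ∧ X) ⊙ ((W ∨ Y) ⊽ Z)
u7 = u3 ∧ u6 = ((W ∨ Y) ⊼ (Y ⊙ W)) ∧ ((Z ∧ X) ⊙ ((W ∨ Y) ⊽ Z))

((W ∨ Y) ⊼ (Y ⊙ W)) ∧ ((Z ∧ X) ⊙ ((W ∨ Y) ⊽ Z))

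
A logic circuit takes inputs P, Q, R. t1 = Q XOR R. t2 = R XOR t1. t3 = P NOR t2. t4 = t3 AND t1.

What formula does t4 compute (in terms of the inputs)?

(P NOR (R XOR (Q XOR R))) AND (Q XOR R)

t1 = Q XOR R
t2 = R XOR t1 = R XOR (Q XOR R)
t3 = P NOR t2 = P NOR (R XOR (Q XOR R))
t4 = t3 AND t1 = (P NOR (R XOR (Q XOR R))) AND (Q XOR R)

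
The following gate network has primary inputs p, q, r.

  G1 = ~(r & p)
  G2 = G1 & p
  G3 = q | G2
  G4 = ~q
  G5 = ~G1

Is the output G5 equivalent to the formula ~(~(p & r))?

G1 = ~(r & p)
G5 = ~G1 = ~(~(r & p))
At p=0, q=0, r=0: circuit gives 0, formula gives 0.
At p=1, q=0, r=1: circuit gives 1, formula gives 1.
Agrees on all 8 inputs.

Yes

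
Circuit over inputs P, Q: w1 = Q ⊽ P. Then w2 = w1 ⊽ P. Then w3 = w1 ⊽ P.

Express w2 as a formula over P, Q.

(Q ⊽ P) ⊽ P

w1 = Q ⊽ P
w2 = w1 ⊽ P = (Q ⊽ P) ⊽ P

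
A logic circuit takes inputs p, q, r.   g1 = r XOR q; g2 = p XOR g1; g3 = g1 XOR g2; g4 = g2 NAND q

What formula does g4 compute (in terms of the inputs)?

g1 = r XOR q
g2 = p XOR g1 = p XOR (r XOR q)
g4 = g2 NAND q = (p XOR (r XOR q)) NAND q

(p XOR (r XOR q)) NAND q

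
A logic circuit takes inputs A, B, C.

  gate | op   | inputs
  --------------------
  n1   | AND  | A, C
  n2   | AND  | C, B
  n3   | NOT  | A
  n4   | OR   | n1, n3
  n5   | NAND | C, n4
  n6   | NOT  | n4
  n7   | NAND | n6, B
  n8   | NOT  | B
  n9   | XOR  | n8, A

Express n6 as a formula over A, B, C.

NOT ((A AND C) OR NOT A)

n1 = A AND C
n3 = NOT A
n4 = n1 OR n3 = (A AND C) OR NOT A
n6 = NOT n4 = NOT ((A AND C) OR NOT A)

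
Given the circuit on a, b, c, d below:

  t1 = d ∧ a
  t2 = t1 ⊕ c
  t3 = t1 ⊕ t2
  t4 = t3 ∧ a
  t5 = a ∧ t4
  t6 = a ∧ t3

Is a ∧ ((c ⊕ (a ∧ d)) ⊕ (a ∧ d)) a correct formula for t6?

t1 = d ∧ a
t2 = t1 ⊕ c = (d ∧ a) ⊕ c
t3 = t1 ⊕ t2 = (d ∧ a) ⊕ ((d ∧ a) ⊕ c)
t6 = a ∧ t3 = a ∧ ((d ∧ a) ⊕ ((d ∧ a) ⊕ c))
At a=0, b=0, c=0, d=0: circuit gives 0, formula gives 0.
At a=1, b=0, c=1, d=0: circuit gives 1, formula gives 1.
Agrees on all 16 inputs.

Yes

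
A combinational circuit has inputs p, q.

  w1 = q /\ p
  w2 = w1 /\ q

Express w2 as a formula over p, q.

w1 = q /\ p
w2 = w1 /\ q = (q /\ p) /\ q

(q /\ p) /\ q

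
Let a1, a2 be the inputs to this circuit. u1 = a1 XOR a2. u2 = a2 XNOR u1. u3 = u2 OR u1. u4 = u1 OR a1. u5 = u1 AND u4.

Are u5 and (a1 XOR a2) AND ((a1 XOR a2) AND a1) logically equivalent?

No

u1 = a1 XOR a2
u4 = u1 OR a1 = (a1 XOR a2) OR a1
u5 = u1 AND u4 = (a1 XOR a2) AND ((a1 XOR a2) OR a1)
At a1=0, a2=1: circuit gives 1, formula gives 0.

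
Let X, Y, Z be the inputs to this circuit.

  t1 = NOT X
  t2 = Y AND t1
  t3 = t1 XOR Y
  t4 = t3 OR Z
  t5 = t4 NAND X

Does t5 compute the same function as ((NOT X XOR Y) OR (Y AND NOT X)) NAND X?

t1 = NOT X
t3 = t1 XOR Y = NOT X XOR Y
t4 = t3 OR Z = (NOT X XOR Y) OR Z
t5 = t4 NAND X = ((NOT X XOR Y) OR Z) NAND X
At X=1, Y=0, Z=1: circuit gives 0, formula gives 1.

No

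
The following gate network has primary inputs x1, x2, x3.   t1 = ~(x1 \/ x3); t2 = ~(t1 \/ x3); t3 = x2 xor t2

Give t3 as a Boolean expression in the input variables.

x2 xor (~((~(x1 \/ x3)) \/ x3))

t1 = ~(x1 \/ x3)
t2 = ~(t1 \/ x3) = ~((~(x1 \/ x3)) \/ x3)
t3 = x2 xor t2 = x2 xor (~((~(x1 \/ x3)) \/ x3))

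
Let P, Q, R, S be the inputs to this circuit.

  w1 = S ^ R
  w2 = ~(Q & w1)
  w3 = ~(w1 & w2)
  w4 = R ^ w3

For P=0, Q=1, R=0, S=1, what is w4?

1

w1 = 1 ^ 0 = 1
w2 = ~(1 & 1) = 0
w3 = ~(1 & 0) = 1
w4 = 0 ^ 1 = 1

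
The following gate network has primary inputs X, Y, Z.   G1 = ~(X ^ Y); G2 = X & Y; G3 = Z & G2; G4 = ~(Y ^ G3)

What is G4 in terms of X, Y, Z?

~(Y ^ (Z & (X & Y)))

G2 = X & Y
G3 = Z & G2 = Z & (X & Y)
G4 = ~(Y ^ G3) = ~(Y ^ (Z & (X & Y)))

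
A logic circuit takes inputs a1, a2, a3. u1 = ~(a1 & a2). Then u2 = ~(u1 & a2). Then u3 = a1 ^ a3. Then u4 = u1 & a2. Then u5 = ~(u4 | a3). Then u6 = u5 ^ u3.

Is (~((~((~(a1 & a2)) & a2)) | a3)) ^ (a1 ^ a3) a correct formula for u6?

u1 = ~(a1 & a2)
u3 = a1 ^ a3
u4 = u1 & a2 = (~(a1 & a2)) & a2
u5 = ~(u4 | a3) = ~(((~(a1 & a2)) & a2) | a3)
u6 = u5 ^ u3 = (~(((~(a1 & a2)) & a2) | a3)) ^ (a1 ^ a3)
At a1=0, a2=0, a3=0: circuit gives 1, formula gives 0.

No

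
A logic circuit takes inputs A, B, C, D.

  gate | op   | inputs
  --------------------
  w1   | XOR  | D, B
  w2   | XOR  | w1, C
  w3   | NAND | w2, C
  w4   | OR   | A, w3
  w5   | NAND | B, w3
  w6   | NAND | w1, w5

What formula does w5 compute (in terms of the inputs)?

w1 = D XOR B
w2 = w1 XOR C = (D XOR B) XOR C
w3 = w2 NAND C = ((D XOR B) XOR C) NAND C
w5 = B NAND w3 = B NAND (((D XOR B) XOR C) NAND C)

B NAND (((D XOR B) XOR C) NAND C)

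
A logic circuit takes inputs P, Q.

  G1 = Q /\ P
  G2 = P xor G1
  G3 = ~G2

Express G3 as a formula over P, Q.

~(P xor (Q /\ P))

G1 = Q /\ P
G2 = P xor G1 = P xor (Q /\ P)
G3 = ~G2 = ~(P xor (Q /\ P))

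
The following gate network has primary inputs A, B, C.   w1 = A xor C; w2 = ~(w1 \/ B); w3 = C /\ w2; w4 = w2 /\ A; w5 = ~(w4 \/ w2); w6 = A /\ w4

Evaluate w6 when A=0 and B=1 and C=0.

w1 = 0 xor 0 = 0
w2 = ~(0 \/ 1) = 0
w4 = 0 /\ 0 = 0
w6 = 0 /\ 0 = 0

0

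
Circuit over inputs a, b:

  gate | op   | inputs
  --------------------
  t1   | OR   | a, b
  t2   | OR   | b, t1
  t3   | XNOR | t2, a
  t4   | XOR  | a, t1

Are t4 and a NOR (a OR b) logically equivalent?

t1 = a OR b
t4 = a XOR t1 = a XOR (a OR b)
At a=0, b=0: circuit gives 0, formula gives 1.

No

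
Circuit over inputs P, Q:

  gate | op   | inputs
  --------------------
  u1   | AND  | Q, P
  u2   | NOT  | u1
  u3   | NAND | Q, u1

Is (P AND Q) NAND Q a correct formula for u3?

u1 = Q AND P
u3 = Q NAND u1 = Q NAND (Q AND P)
At P=1, Q=1: circuit gives 0, formula gives 0.
At P=0, Q=0: circuit gives 1, formula gives 1.
Agrees on all 4 inputs.

Yes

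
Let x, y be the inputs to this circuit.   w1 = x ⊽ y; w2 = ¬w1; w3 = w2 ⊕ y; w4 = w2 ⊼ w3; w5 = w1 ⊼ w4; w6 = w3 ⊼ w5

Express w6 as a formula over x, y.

(¬(x ⊽ y) ⊕ y) ⊼ ((x ⊽ y) ⊼ (¬(x ⊽ y) ⊼ (¬(x ⊽ y) ⊕ y)))

w1 = x ⊽ y
w2 = ¬w1 = ¬(x ⊽ y)
w3 = w2 ⊕ y = ¬(x ⊽ y) ⊕ y
w4 = w2 ⊼ w3 = ¬(x ⊽ y) ⊼ (¬(x ⊽ y) ⊕ y)
w5 = w1 ⊼ w4 = (x ⊽ y) ⊼ (¬(x ⊽ y) ⊼ (¬(x ⊽ y) ⊕ y))
w6 = w3 ⊼ w5 = (¬(x ⊽ y) ⊕ y) ⊼ ((x ⊽ y) ⊼ (¬(x ⊽ y) ⊼ (¬(x ⊽ y) ⊕ y)))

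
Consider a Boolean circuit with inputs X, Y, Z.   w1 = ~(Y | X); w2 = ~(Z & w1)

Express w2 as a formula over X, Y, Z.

~(Z & (~(Y | X)))

w1 = ~(Y | X)
w2 = ~(Z & w1) = ~(Z & (~(Y | X)))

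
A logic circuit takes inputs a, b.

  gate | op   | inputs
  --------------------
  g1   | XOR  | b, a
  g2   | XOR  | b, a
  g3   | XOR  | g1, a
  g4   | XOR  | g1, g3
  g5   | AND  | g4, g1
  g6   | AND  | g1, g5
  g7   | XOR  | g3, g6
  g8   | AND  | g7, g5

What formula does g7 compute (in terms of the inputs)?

((b XOR a) XOR a) XOR ((b XOR a) AND (((b XOR a) XOR ((b XOR a) XOR a)) AND (b XOR a)))

g1 = b XOR a
g3 = g1 XOR a = (b XOR a) XOR a
g4 = g1 XOR g3 = (b XOR a) XOR ((b XOR a) XOR a)
g5 = g4 AND g1 = ((b XOR a) XOR ((b XOR a) XOR a)) AND (b XOR a)
g6 = g1 AND g5 = (b XOR a) AND (((b XOR a) XOR ((b XOR a) XOR a)) AND (b XOR a))
g7 = g3 XOR g6 = ((b XOR a) XOR a) XOR ((b XOR a) AND (((b XOR a) XOR ((b XOR a) XOR a)) AND (b XOR a)))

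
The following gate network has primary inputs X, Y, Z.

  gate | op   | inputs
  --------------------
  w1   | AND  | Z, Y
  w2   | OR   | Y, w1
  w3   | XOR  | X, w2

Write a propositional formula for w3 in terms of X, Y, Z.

w1 = Z AND Y
w2 = Y OR w1 = Y OR (Z AND Y)
w3 = X XOR w2 = X XOR (Y OR (Z AND Y))

X XOR (Y OR (Z AND Y))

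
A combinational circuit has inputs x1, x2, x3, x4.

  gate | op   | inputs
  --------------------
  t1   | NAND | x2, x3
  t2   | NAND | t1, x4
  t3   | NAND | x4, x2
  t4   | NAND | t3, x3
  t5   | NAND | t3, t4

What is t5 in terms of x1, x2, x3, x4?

t3 = x4 NAND x2
t4 = t3 NAND x3 = (x4 NAND x2) NAND x3
t5 = t3 NAND t4 = (x4 NAND x2) NAND ((x4 NAND x2) NAND x3)

(x4 NAND x2) NAND ((x4 NAND x2) NAND x3)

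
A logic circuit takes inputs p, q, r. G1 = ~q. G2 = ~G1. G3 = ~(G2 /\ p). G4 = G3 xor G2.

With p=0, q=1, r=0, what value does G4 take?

0

G1 = ~1 = 0
G2 = ~0 = 1
G3 = ~(1 /\ 0) = 1
G4 = 1 xor 1 = 0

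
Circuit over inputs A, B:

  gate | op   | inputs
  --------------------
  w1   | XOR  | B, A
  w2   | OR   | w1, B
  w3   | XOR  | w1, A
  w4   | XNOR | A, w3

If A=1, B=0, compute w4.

0

w1 = 0 XOR 1 = 1
w3 = 1 XOR 1 = 0
w4 = 1 XNOR 0 = 0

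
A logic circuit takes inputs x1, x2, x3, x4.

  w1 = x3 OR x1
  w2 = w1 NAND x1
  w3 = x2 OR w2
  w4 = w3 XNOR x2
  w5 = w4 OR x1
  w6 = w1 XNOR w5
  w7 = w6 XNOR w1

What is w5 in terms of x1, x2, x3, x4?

((x2 OR ((x3 OR x1) NAND x1)) XNOR x2) OR x1

w1 = x3 OR x1
w2 = w1 NAND x1 = (x3 OR x1) NAND x1
w3 = x2 OR w2 = x2 OR ((x3 OR x1) NAND x1)
w4 = w3 XNOR x2 = (x2 OR ((x3 OR x1) NAND x1)) XNOR x2
w5 = w4 OR x1 = ((x2 OR ((x3 OR x1) NAND x1)) XNOR x2) OR x1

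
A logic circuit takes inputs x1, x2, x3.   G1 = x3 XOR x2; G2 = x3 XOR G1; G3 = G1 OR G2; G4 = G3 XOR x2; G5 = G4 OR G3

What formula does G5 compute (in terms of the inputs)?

(((x3 XOR x2) OR (x3 XOR (x3 XOR x2))) XOR x2) OR ((x3 XOR x2) OR (x3 XOR (x3 XOR x2)))

G1 = x3 XOR x2
G2 = x3 XOR G1 = x3 XOR (x3 XOR x2)
G3 = G1 OR G2 = (x3 XOR x2) OR (x3 XOR (x3 XOR x2))
G4 = G3 XOR x2 = ((x3 XOR x2) OR (x3 XOR (x3 XOR x2))) XOR x2
G5 = G4 OR G3 = (((x3 XOR x2) OR (x3 XOR (x3 XOR x2))) XOR x2) OR ((x3 XOR x2) OR (x3 XOR (x3 XOR x2)))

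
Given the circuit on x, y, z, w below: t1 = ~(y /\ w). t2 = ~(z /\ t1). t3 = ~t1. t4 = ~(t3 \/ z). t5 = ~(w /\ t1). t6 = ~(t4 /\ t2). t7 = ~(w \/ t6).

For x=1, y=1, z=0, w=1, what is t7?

t1 = ~(1 /\ 1) = 0
t2 = ~(0 /\ 0) = 1
t3 = ~0 = 1
t4 = ~(1 \/ 0) = 0
t6 = ~(0 /\ 1) = 1
t7 = ~(1 \/ 1) = 0

0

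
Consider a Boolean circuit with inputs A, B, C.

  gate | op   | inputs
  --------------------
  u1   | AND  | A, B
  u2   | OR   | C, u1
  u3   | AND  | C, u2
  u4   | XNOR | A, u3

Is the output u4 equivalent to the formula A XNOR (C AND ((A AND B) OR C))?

Yes

u1 = A AND B
u2 = C OR u1 = C OR (A AND B)
u3 = C AND u2 = C AND (C OR (A AND B))
u4 = A XNOR u3 = A XNOR (C AND (C OR (A AND B)))
At A=0, B=0, C=1: circuit gives 0, formula gives 0.
At A=0, B=0, C=0: circuit gives 1, formula gives 1.
Agrees on all 8 inputs.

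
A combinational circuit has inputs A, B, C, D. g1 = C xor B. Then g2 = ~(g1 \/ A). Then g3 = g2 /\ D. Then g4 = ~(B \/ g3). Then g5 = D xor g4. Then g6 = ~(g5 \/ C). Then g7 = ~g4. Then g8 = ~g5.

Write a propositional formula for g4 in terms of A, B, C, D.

~(B \/ ((~((C xor B) \/ A)) /\ D))

g1 = C xor B
g2 = ~(g1 \/ A) = ~((C xor B) \/ A)
g3 = g2 /\ D = (~((C xor B) \/ A)) /\ D
g4 = ~(B \/ g3) = ~(B \/ ((~((C xor B) \/ A)) /\ D))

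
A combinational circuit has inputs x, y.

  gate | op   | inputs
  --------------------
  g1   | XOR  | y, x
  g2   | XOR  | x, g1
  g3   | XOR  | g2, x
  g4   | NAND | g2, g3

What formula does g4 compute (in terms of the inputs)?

(x XOR (y XOR x)) NAND ((x XOR (y XOR x)) XOR x)

g1 = y XOR x
g2 = x XOR g1 = x XOR (y XOR x)
g3 = g2 XOR x = (x XOR (y XOR x)) XOR x
g4 = g2 NAND g3 = (x XOR (y XOR x)) NAND ((x XOR (y XOR x)) XOR x)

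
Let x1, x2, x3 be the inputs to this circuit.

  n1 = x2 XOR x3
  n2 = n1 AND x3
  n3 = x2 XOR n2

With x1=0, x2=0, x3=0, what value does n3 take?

n1 = 0 XOR 0 = 0
n2 = 0 AND 0 = 0
n3 = 0 XOR 0 = 0

0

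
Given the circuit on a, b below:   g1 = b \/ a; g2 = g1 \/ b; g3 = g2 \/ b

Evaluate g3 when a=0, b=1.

g1 = 1 \/ 0 = 1
g2 = 1 \/ 1 = 1
g3 = 1 \/ 1 = 1

1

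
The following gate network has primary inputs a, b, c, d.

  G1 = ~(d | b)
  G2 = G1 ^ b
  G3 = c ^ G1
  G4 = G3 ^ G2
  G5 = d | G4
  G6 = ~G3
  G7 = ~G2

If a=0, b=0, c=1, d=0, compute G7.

G1 = ~(0 | 0) = 1
G2 = 1 ^ 0 = 1
G7 = ~1 = 0

0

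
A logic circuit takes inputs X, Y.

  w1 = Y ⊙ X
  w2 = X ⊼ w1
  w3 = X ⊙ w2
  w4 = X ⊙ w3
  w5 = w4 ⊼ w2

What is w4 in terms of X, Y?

w1 = Y ⊙ X
w2 = X ⊼ w1 = X ⊼ (Y ⊙ X)
w3 = X ⊙ w2 = X ⊙ (X ⊼ (Y ⊙ X))
w4 = X ⊙ w3 = X ⊙ (X ⊙ (X ⊼ (Y ⊙ X)))

X ⊙ (X ⊙ (X ⊼ (Y ⊙ X)))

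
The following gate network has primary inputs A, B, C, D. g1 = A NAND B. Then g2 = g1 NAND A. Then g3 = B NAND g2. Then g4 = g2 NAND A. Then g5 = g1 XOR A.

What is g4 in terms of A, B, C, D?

g1 = A NAND B
g2 = g1 NAND A = (A NAND B) NAND A
g4 = g2 NAND A = ((A NAND B) NAND A) NAND A

((A NAND B) NAND A) NAND A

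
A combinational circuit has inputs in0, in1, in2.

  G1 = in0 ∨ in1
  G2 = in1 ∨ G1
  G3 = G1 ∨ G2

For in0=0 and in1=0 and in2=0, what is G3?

G1 = 0 ∨ 0 = 0
G2 = 0 ∨ 0 = 0
G3 = 0 ∨ 0 = 0

0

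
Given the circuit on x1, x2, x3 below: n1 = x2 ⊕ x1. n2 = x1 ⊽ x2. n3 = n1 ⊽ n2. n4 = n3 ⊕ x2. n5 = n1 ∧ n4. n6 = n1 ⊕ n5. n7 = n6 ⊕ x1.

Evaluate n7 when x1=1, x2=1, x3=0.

n1 = 1 ⊕ 1 = 0
n2 = 1 ⊽ 1 = 0
n3 = 0 ⊽ 0 = 1
n4 = 1 ⊕ 1 = 0
n5 = 0 ∧ 0 = 0
n6 = 0 ⊕ 0 = 0
n7 = 0 ⊕ 1 = 1

1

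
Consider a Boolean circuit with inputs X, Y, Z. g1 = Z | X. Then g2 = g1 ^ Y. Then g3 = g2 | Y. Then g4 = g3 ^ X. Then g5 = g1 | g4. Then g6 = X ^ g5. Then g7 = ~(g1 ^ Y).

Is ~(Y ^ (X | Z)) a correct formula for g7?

Yes

g1 = Z | X
g7 = ~(g1 ^ Y) = ~((Z | X) ^ Y)
At X=0, Y=0, Z=1: circuit gives 0, formula gives 0.
At X=0, Y=0, Z=0: circuit gives 1, formula gives 1.
Agrees on all 8 inputs.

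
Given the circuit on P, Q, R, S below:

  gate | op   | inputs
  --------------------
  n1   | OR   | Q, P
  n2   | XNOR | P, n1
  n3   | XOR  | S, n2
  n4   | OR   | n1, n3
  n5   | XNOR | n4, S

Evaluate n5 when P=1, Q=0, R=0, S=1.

1

n1 = 0 OR 1 = 1
n2 = 1 XNOR 1 = 1
n3 = 1 XOR 1 = 0
n4 = 1 OR 0 = 1
n5 = 1 XNOR 1 = 1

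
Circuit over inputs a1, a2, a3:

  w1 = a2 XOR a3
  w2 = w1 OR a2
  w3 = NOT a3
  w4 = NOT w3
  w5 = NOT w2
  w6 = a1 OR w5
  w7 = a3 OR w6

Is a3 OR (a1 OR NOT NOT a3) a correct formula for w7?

No

w1 = a2 XOR a3
w2 = w1 OR a2 = (a2 XOR a3) OR a2
w5 = NOT w2 = NOT ((a2 XOR a3) OR a2)
w6 = a1 OR w5 = a1 OR NOT ((a2 XOR a3) OR a2)
w7 = a3 OR w6 = a3 OR (a1 OR NOT ((a2 XOR a3) OR a2))
At a1=0, a2=0, a3=0: circuit gives 1, formula gives 0.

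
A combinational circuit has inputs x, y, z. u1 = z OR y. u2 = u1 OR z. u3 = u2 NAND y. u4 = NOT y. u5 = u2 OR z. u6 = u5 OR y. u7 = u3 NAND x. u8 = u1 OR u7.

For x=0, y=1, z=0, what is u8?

u1 = 0 OR 1 = 1
u2 = 1 OR 0 = 1
u3 = 1 NAND 1 = 0
u7 = 0 NAND 0 = 1
u8 = 1 OR 1 = 1

1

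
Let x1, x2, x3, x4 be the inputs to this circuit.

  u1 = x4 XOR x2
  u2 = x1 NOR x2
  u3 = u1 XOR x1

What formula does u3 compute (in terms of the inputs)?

u1 = x4 XOR x2
u3 = u1 XOR x1 = (x4 XOR x2) XOR x1

(x4 XOR x2) XOR x1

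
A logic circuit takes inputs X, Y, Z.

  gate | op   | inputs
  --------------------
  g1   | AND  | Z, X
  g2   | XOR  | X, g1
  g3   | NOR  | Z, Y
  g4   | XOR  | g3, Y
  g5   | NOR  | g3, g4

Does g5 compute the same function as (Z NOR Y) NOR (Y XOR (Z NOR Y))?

Yes

g3 = Z NOR Y
g4 = g3 XOR Y = (Z NOR Y) XOR Y
g5 = g3 NOR g4 = (Z NOR Y) NOR ((Z NOR Y) XOR Y)
At X=0, Y=0, Z=0: circuit gives 0, formula gives 0.
At X=0, Y=0, Z=1: circuit gives 1, formula gives 1.
Agrees on all 8 inputs.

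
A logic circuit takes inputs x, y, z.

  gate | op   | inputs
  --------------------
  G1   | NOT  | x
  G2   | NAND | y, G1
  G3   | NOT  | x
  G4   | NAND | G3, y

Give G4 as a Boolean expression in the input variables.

NOT x NAND y

G3 = NOT x
G4 = G3 NAND y = NOT x NAND y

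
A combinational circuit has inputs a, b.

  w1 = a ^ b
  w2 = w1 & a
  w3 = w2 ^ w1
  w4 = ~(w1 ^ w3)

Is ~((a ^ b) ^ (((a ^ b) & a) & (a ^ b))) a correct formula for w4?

No

w1 = a ^ b
w2 = w1 & a = (a ^ b) & a
w3 = w2 ^ w1 = ((a ^ b) & a) ^ (a ^ b)
w4 = ~(w1 ^ w3) = ~((a ^ b) ^ (((a ^ b) & a) ^ (a ^ b)))
At a=0, b=1: circuit gives 1, formula gives 0.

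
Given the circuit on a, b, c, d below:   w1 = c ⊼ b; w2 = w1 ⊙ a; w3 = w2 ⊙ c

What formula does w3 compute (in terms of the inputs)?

w1 = c ⊼ b
w2 = w1 ⊙ a = (c ⊼ b) ⊙ a
w3 = w2 ⊙ c = ((c ⊼ b) ⊙ a) ⊙ c

((c ⊼ b) ⊙ a) ⊙ c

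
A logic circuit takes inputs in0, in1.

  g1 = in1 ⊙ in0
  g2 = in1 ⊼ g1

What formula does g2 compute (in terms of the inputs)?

g1 = in1 ⊙ in0
g2 = in1 ⊼ g1 = in1 ⊼ (in1 ⊙ in0)

in1 ⊼ (in1 ⊙ in0)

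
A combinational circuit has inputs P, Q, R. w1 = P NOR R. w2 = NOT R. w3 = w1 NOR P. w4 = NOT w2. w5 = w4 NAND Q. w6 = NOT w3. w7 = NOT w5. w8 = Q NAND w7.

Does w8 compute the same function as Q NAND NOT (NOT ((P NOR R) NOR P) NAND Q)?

No

w2 = NOT R
w4 = NOT w2 = NOT NOT R
w5 = w4 NAND Q = NOT NOT R NAND Q
w7 = NOT w5 = NOT (NOT NOT R NAND Q)
w8 = Q NAND w7 = Q NAND NOT (NOT NOT R NAND Q)
At P=0, Q=1, R=0: circuit gives 1, formula gives 0.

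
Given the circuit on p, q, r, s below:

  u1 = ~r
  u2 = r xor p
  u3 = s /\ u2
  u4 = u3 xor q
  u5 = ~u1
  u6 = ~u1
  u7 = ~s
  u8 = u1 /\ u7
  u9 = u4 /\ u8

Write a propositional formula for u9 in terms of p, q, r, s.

((s /\ (r xor p)) xor q) /\ (~r /\ ~s)

u1 = ~r
u2 = r xor p
u3 = s /\ u2 = s /\ (r xor p)
u4 = u3 xor q = (s /\ (r xor p)) xor q
u7 = ~s
u8 = u1 /\ u7 = ~r /\ ~s
u9 = u4 /\ u8 = ((s /\ (r xor p)) xor q) /\ (~r /\ ~s)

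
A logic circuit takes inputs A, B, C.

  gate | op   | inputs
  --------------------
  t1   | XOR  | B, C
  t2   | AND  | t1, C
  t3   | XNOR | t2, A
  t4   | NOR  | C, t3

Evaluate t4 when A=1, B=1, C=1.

0

t1 = 1 XOR 1 = 0
t2 = 0 AND 1 = 0
t3 = 0 XNOR 1 = 0
t4 = 1 NOR 0 = 0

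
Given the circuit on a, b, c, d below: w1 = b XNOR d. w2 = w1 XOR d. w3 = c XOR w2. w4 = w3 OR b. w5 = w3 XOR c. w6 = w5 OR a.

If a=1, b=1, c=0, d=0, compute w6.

1

w1 = 1 XNOR 0 = 0
w2 = 0 XOR 0 = 0
w3 = 0 XOR 0 = 0
w5 = 0 XOR 0 = 0
w6 = 0 OR 1 = 1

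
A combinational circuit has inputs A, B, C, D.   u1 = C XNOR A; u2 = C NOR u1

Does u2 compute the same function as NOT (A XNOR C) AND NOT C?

Yes

u1 = C XNOR A
u2 = C NOR u1 = C NOR (C XNOR A)
At A=0, B=0, C=0, D=0: circuit gives 0, formula gives 0.
At A=1, B=0, C=0, D=0: circuit gives 1, formula gives 1.
Agrees on all 16 inputs.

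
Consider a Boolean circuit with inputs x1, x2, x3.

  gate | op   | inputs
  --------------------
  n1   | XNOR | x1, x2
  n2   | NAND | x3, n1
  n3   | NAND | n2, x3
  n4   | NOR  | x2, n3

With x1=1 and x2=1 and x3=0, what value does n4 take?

n1 = 1 XNOR 1 = 1
n2 = 0 NAND 1 = 1
n3 = 1 NAND 0 = 1
n4 = 1 NOR 1 = 0

0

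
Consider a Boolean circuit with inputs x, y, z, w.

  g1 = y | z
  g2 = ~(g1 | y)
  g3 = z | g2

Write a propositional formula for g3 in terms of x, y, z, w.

z | (~((y | z) | y))

g1 = y | z
g2 = ~(g1 | y) = ~((y | z) | y)
g3 = z | g2 = z | (~((y | z) | y))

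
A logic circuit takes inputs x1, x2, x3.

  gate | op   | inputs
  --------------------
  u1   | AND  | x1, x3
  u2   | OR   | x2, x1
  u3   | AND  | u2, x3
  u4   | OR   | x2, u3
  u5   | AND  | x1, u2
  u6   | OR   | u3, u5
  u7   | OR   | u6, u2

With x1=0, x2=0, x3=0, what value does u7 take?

u2 = 0 OR 0 = 0
u3 = 0 AND 0 = 0
u5 = 0 AND 0 = 0
u6 = 0 OR 0 = 0
u7 = 0 OR 0 = 0

0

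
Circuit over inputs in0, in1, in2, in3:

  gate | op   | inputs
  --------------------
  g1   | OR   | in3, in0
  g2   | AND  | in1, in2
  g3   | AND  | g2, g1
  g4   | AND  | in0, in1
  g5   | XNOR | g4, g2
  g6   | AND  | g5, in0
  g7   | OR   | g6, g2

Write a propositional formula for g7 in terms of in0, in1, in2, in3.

(((in0 AND in1) XNOR (in1 AND in2)) AND in0) OR (in1 AND in2)

g2 = in1 AND in2
g4 = in0 AND in1
g5 = g4 XNOR g2 = (in0 AND in1) XNOR (in1 AND in2)
g6 = g5 AND in0 = ((in0 AND in1) XNOR (in1 AND in2)) AND in0
g7 = g6 OR g2 = (((in0 AND in1) XNOR (in1 AND in2)) AND in0) OR (in1 AND in2)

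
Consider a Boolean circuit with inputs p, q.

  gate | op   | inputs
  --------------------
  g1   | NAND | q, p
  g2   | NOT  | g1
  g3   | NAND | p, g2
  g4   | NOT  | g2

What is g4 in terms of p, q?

NOT NOT (q NAND p)

g1 = q NAND p
g2 = NOT g1 = NOT (q NAND p)
g4 = NOT g2 = NOT NOT (q NAND p)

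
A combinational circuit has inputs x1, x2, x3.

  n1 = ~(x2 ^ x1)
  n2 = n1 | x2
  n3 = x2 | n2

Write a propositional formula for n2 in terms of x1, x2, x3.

(~(x2 ^ x1)) | x2

n1 = ~(x2 ^ x1)
n2 = n1 | x2 = (~(x2 ^ x1)) | x2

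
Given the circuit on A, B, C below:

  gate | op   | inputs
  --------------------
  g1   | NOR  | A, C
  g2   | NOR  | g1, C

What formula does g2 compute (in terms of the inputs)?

(A NOR C) NOR C

g1 = A NOR C
g2 = g1 NOR C = (A NOR C) NOR C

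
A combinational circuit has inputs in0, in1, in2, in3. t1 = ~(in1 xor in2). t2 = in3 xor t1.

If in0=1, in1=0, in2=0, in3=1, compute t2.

t1 = ~(0 xor 0) = 1
t2 = 1 xor 1 = 0

0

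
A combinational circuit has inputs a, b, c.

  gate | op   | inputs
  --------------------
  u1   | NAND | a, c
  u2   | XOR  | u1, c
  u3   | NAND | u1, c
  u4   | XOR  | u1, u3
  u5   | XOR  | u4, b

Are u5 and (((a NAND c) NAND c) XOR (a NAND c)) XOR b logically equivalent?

Yes

u1 = a NAND c
u3 = u1 NAND c = (a NAND c) NAND c
u4 = u1 XOR u3 = (a NAND c) XOR ((a NAND c) NAND c)
u5 = u4 XOR b = ((a NAND c) XOR ((a NAND c) NAND c)) XOR b
At a=0, b=0, c=0: circuit gives 0, formula gives 0.
At a=0, b=0, c=1: circuit gives 1, formula gives 1.
Agrees on all 8 inputs.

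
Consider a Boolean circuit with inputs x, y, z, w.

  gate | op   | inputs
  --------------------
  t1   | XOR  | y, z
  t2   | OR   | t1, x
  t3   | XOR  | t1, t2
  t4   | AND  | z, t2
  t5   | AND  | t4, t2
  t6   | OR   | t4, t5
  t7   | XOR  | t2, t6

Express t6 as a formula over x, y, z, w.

t1 = y XOR z
t2 = t1 OR x = (y XOR z) OR x
t4 = z AND t2 = z AND ((y XOR z) OR x)
t5 = t4 AND t2 = (z AND ((y XOR z) OR x)) AND ((y XOR z) OR x)
t6 = t4 OR t5 = (z AND ((y XOR z) OR x)) OR ((z AND ((y XOR z) OR x)) AND ((y XOR z) OR x))

(z AND ((y XOR z) OR x)) OR ((z AND ((y XOR z) OR x)) AND ((y XOR z) OR x))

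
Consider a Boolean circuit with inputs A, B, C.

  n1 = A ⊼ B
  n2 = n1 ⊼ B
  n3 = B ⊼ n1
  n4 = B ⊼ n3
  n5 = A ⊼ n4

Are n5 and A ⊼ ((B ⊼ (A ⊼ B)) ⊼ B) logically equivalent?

Yes

n1 = A ⊼ B
n3 = B ⊼ n1 = B ⊼ (A ⊼ B)
n4 = B ⊼ n3 = B ⊼ (B ⊼ (A ⊼ B))
n5 = A ⊼ n4 = A ⊼ (B ⊼ (B ⊼ (A ⊼ B)))
At A=1, B=0, C=0: circuit gives 0, formula gives 0.
At A=0, B=0, C=0: circuit gives 1, formula gives 1.
Agrees on all 8 inputs.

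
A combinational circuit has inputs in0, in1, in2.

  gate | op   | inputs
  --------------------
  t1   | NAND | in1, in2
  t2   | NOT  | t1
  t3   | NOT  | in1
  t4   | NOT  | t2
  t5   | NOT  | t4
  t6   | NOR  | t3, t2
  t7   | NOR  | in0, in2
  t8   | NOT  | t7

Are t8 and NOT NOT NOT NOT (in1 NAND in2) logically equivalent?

No

t7 = in0 NOR in2
t8 = NOT t7 = NOT (in0 NOR in2)
At in0=0, in1=0, in2=0: circuit gives 0, formula gives 1.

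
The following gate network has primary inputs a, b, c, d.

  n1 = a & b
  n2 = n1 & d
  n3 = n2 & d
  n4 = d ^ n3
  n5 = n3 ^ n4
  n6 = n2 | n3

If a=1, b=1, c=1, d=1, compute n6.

1

n1 = 1 & 1 = 1
n2 = 1 & 1 = 1
n3 = 1 & 1 = 1
n6 = 1 | 1 = 1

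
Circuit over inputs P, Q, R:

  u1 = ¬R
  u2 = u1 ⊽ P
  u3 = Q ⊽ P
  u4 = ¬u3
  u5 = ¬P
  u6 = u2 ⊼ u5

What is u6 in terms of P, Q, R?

(¬R ⊽ P) ⊼ ¬P

u1 = ¬R
u2 = u1 ⊽ P = ¬R ⊽ P
u5 = ¬P
u6 = u2 ⊼ u5 = (¬R ⊽ P) ⊼ ¬P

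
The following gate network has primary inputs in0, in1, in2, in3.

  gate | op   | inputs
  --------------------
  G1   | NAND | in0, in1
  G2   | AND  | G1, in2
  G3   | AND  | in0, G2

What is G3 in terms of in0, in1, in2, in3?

in0 AND ((in0 NAND in1) AND in2)

G1 = in0 NAND in1
G2 = G1 AND in2 = (in0 NAND in1) AND in2
G3 = in0 AND G2 = in0 AND ((in0 NAND in1) AND in2)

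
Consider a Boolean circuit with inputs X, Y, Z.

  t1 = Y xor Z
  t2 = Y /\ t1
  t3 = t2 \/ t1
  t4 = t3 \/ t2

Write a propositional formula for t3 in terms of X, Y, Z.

t1 = Y xor Z
t2 = Y /\ t1 = Y /\ (Y xor Z)
t3 = t2 \/ t1 = (Y /\ (Y xor Z)) \/ (Y xor Z)

(Y /\ (Y xor Z)) \/ (Y xor Z)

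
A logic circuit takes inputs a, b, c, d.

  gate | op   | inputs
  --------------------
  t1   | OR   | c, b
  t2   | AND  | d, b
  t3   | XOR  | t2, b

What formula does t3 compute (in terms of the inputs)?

t2 = d AND b
t3 = t2 XOR b = (d AND b) XOR b

(d AND b) XOR b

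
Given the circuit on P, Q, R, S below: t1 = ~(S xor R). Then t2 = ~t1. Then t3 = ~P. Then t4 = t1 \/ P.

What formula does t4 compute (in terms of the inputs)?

t1 = ~(S xor R)
t4 = t1 \/ P = (~(S xor R)) \/ P

(~(S xor R)) \/ P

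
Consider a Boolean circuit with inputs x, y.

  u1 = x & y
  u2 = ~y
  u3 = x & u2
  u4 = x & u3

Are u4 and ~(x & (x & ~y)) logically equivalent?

No

u2 = ~y
u3 = x & u2 = x & ~y
u4 = x & u3 = x & (x & ~y)
At x=0, y=0: circuit gives 0, formula gives 1.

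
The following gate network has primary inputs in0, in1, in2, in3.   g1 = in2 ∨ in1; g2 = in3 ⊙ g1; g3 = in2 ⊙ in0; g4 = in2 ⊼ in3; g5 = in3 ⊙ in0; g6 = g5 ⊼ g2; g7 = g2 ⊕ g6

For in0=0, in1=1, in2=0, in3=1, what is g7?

g1 = 0 ∨ 1 = 1
g2 = 1 ⊙ 1 = 1
g5 = 1 ⊙ 0 = 0
g6 = 0 ⊼ 1 = 1
g7 = 1 ⊕ 1 = 0

0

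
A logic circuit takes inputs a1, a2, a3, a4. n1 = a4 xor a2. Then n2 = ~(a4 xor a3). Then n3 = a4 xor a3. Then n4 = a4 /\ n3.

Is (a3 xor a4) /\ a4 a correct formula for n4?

n3 = a4 xor a3
n4 = a4 /\ n3 = a4 /\ (a4 xor a3)
At a1=0, a2=0, a3=0, a4=0: circuit gives 0, formula gives 0.
At a1=0, a2=0, a3=0, a4=1: circuit gives 1, formula gives 1.
Agrees on all 16 inputs.

Yes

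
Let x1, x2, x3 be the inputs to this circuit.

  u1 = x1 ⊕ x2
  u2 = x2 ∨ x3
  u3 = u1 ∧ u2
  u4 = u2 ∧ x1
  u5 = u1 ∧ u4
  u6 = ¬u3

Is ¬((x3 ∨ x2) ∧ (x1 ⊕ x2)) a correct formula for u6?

u1 = x1 ⊕ x2
u2 = x2 ∨ x3
u3 = u1 ∧ u2 = (x1 ⊕ x2) ∧ (x2 ∨ x3)
u6 = ¬u3 = ¬((x1 ⊕ x2) ∧ (x2 ∨ x3))
At x1=0, x2=1, x3=0: circuit gives 0, formula gives 0.
At x1=0, x2=0, x3=0: circuit gives 1, formula gives 1.
Agrees on all 8 inputs.

Yes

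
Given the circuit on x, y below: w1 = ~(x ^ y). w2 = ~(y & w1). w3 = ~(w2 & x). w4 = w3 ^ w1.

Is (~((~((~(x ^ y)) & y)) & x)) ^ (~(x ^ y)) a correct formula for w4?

w1 = ~(x ^ y)
w2 = ~(y & w1) = ~(y & (~(x ^ y)))
w3 = ~(w2 & x) = ~((~(y & (~(x ^ y)))) & x)
w4 = w3 ^ w1 = (~((~(y & (~(x ^ y)))) & x)) ^ (~(x ^ y))
At x=0, y=0: circuit gives 0, formula gives 0.
At x=0, y=1: circuit gives 1, formula gives 1.
Agrees on all 4 inputs.

Yes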